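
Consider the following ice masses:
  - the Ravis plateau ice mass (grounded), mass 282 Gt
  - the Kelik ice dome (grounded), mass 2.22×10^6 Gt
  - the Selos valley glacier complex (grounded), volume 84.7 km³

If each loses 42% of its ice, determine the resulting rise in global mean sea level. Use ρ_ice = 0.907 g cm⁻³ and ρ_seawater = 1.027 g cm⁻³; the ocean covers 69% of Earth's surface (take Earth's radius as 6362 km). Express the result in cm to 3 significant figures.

≈ 259 cm

Ravis: 0.42 × 282 Gt = 1.184×10^14 kg; dividing by ρ_w = 1.027 g cm⁻³ = 1027 kg m⁻³ gives 1.153×10^11 m³ of water.
Kelik: 0.42 × 2.22×10^6 Gt = 9.324×10^17 kg; dividing by ρ_w = 1027 kg m⁻³ gives 9.079×10^14 m³ of water.
Selos: 0.42 × 84.7 km³ × (907/1027) = 31.42 km³ of water.
Total added water ≈ 9.080×10^14 m³ over 3.51×10^14 m² → Δh = 2.59 m = 259 cm.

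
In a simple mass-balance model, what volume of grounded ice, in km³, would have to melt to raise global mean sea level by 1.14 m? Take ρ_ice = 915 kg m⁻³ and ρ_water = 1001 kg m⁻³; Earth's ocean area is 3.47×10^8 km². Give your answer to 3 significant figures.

≈ 4.33×10^5 km³

Required water volume = Δh × A = 1.14 m × 3.47×10^14 m² = 3.956×10^14 m³ = 3.956×10^5 km³.
Ice volume = water volume × ρ_w/ρ_ice = 3.956×10^5 × 1001/915 = 4.33×10^5 km³.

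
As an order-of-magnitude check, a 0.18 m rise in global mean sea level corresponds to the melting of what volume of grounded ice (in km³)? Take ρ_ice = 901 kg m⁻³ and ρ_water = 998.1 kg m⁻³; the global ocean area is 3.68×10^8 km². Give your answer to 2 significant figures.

Required water volume = Δh × A = 0.18 m × 3.68×10^14 m² = 6.624×10^13 m³ = 6.624×10^4 km³.
Ice volume = water volume × ρ_w/ρ_ice = 6.624×10^4 × 998.1/901 = 7.3×10^4 km³.

≈ 7.3×10^4 km³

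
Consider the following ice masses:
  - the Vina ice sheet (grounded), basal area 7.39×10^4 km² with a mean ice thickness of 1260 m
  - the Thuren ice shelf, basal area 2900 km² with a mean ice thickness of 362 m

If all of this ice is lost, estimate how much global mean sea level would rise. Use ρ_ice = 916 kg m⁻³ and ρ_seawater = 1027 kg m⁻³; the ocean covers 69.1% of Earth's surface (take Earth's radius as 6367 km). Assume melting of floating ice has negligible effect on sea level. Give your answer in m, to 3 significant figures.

Vina: ice volume = 7.39×10^4 km² × 1260 m = 9.311×10^4 km³; 9.311×10^4 × (916/1027) = 8.305×10^4 km³ of water.
The Thuren ice shelf is floating and already displaces its own weight of water, so its melt adds essentially nothing to sea level.
Total added water ≈ 8.305×10^13 m³ over 3.52×10^14 m² → Δh = 0.236 m.

≈ 0.236 m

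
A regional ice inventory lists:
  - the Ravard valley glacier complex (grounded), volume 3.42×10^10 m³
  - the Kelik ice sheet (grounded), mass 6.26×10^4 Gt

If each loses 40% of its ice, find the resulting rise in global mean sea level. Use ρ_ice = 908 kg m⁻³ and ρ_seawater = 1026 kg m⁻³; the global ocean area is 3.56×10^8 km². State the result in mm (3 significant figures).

≈ 68.6 mm

Ravard: 0.4 × 3.42×10^10 m³ × (908/1026) = 1.211×10^10 m³ of water.
Kelik: 0.4 × 6.26×10^4 Gt = 2.504×10^16 kg; dividing by ρ_w = 1026 kg m⁻³ gives 2.441×10^13 m³ of water.
Total added water ≈ 2.442×10^13 m³ over 3.56×10^14 m² → Δh = 0.0686 m = 68.6 mm.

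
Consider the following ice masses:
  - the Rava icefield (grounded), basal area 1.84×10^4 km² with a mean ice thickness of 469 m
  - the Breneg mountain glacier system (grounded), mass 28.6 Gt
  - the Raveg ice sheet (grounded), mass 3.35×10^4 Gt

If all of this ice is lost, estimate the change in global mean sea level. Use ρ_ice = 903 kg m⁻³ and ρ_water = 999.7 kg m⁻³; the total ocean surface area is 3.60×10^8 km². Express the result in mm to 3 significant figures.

≈ 115 mm

Rava: ice volume = 1.84×10^4 km² × 469 m = 8630 km³; 8630 × (903/999.7) = 7795 km³ of water.
Breneg: 28.6 Gt = 2.860×10^13 kg; dividing by ρ_w = 999.7 kg m⁻³ gives 2.861×10^10 m³ of water.
Raveg: 3.35×10^4 Gt = 3.350×10^16 kg; dividing by ρ_w = 999.7 kg m⁻³ gives 3.351×10^13 m³ of water.
Total added water ≈ 4.133×10^13 m³ over 3.60×10^14 m² → Δh = 0.115 m = 115 mm.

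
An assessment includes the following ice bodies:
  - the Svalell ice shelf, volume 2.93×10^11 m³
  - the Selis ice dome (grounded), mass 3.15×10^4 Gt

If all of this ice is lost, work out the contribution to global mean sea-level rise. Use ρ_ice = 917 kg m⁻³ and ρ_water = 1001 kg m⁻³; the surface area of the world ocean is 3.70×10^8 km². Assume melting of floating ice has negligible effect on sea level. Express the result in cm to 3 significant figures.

The Svalell ice shelf is floating and already displaces its own weight of water, so its melt adds essentially nothing to sea level.
Selis: 3.15×10^4 Gt = 3.150×10^16 kg; dividing by ρ_w = 1001 kg m⁻³ gives 3.147×10^13 m³ of water.
Total added water ≈ 3.147×10^13 m³ over 3.70×10^14 m² → Δh = 0.0851 m = 8.51 cm.

≈ 8.51 cm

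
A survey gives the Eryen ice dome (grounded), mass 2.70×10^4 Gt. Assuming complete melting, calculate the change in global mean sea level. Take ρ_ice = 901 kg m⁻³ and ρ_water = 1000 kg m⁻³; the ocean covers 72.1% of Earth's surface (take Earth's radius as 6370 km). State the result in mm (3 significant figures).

≈ 73.4 mm

Eryen: 2.70×10^4 Gt = 2.700×10^16 kg; dividing by ρ_w = 1000 kg m⁻³ gives 2.700×10^13 m³ of water.
Spread over 3.68×10^14 m² of ocean, Δh = 2.700×10^13 / 3.68×10^14 = 0.0734 m = 73.4 mm.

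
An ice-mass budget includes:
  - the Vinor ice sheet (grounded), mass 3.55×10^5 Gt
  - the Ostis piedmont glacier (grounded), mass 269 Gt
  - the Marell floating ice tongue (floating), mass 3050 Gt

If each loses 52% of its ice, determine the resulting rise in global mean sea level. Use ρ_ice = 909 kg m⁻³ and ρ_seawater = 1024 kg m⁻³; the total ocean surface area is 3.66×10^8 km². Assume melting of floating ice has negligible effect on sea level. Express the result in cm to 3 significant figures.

Vinor: 0.52 × 3.55×10^5 Gt = 1.846×10^17 kg; dividing by ρ_w = 1024 kg m⁻³ gives 1.803×10^14 m³ of water.
Ostis: 0.52 × 269 Gt = 1.399×10^14 kg; dividing by ρ_w = 1024 kg m⁻³ gives 1.366×10^11 m³ of water.
The Marell floating ice tongue is floating and already displaces its own weight of water, so its melt adds essentially nothing to sea level.
Total added water ≈ 1.804×10^14 m³ over 3.66×10^14 m² → Δh = 0.493 m = 49.3 cm.

≈ 49.3 cm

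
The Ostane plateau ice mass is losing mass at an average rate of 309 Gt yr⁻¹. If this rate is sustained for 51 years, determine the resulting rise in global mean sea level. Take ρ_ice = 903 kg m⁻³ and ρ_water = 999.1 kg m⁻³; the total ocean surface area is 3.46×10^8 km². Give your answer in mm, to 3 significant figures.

Total mass lost = 309 Gt/yr × 51 yr = 1.576×10^4 Gt = 1.576×10^16 kg.
ρ_w = 999.1 kg m⁻³, so water volume = 1.576×10^16 / 999.1 = 1.577×10^13 m³.
Δh = 1.577×10^13 / 3.46×10^14 = 0.0456 m = 45.6 mm.

≈ 45.6 mm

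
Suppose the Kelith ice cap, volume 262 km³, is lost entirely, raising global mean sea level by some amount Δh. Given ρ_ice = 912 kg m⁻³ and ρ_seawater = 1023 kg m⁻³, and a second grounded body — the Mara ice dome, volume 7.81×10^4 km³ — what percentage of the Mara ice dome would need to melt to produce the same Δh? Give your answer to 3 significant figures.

≈ 0.335 %

Equal sea-level rise means equal mass of meltwater, i.e. equal mass of ice lost.
Ice mass of Kelith: 2.389×10^14 kg; ice mass of Mara: 7.123×10^16 kg.
Fraction required = 2.389×10^14 / 7.123×10^16 = 3.35×10^-3 → 0.335 %.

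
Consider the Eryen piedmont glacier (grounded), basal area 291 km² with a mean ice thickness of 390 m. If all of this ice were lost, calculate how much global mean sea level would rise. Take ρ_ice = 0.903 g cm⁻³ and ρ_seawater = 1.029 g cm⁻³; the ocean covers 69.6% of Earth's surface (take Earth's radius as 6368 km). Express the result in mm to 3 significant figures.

≈ 0.281 mm

Eryen: ice volume = 291 km² × 390 m = 113.5 km³; 113.5 × (903/1029) = 99.59 km³ of water.
Spread over 3.55×10^14 m² of ocean, Δh = 9.959×10^10 / 3.55×10^14 = 2.81×10^-4 m = 0.281 mm.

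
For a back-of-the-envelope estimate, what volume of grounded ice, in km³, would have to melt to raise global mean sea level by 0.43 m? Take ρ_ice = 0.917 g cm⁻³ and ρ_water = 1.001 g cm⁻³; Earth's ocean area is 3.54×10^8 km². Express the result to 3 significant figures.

Required water volume = Δh × A = 0.43 m × 3.54×10^14 m² = 1.522×10^14 m³ = 1.522×10^5 km³.
Ice volume = water volume × ρ_w/ρ_ice = 1.522×10^5 × 1001/917 = 1.66×10^5 km³.

≈ 1.66×10^5 km³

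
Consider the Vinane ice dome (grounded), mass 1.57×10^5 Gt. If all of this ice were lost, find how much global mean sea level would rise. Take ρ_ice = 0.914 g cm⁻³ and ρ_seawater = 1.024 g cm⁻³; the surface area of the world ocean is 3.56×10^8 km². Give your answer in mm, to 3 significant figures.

Vinane: 1.57×10^5 Gt = 1.570×10^17 kg; dividing by ρ_w = 1.024 g cm⁻³ = 1024 kg m⁻³ gives 1.533×10^14 m³ of water.
Spread over 3.56×10^14 m² of ocean, Δh = 1.533×10^14 / 3.56×10^14 = 0.431 m = 431 mm.

≈ 431 mm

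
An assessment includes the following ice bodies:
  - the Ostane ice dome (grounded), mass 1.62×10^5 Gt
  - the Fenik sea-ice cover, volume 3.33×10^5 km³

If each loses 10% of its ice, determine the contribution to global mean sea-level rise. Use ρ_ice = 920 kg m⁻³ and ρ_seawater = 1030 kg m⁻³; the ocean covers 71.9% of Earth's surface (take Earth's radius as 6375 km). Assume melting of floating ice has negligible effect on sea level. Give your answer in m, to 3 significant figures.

≈ 0.0428 m

Ostane: 0.1 × 1.62×10^5 Gt = 1.620×10^16 kg; dividing by ρ_w = 1030 kg m⁻³ gives 1.573×10^13 m³ of water.
The Fenik sea-ice cover is floating and already displaces its own weight of water, so its melt adds essentially nothing to sea level.
Total added water ≈ 1.573×10^13 m³ over 3.67×10^14 m² → Δh = 0.0428 m.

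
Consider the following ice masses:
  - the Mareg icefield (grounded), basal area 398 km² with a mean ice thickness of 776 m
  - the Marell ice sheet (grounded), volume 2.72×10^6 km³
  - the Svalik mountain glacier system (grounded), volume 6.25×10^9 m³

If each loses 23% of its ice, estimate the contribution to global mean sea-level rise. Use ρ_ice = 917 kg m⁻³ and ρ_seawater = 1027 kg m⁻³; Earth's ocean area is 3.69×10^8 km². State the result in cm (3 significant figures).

≈ 151 cm

Mareg: ice volume = 398 km² × 776 m = 308.8 km³; 0.23 × 308.8 × (917/1027) = 63.43 km³ of water.
Marell: 0.23 × 2.72×10^6 km³ × (917/1027) = 5.586×10^5 km³ of water.
Svalik: 0.23 × 6.25×10^9 m³ × (917/1027) = 1.284×10^9 m³ of water.
Total added water ≈ 5.587×10^14 m³ over 3.69×10^14 m² → Δh = 1.51 m = 151 cm.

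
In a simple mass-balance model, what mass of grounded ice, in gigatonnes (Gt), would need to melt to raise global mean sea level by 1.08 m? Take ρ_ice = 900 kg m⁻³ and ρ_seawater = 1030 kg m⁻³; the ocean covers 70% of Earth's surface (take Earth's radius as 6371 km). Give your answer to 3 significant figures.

≈ 3.97×10^5 Gt

Required water volume = Δh × A = 1.08 m × 3.57×10^14 m² = 3.856×10^14 m³.
ρ_w = 1030 kg m⁻³, so the mass of water = 3.856×10^14 m³ × 1030 kg m⁻³ = 3.972×10^17 kg = 3.97×10^5 Gt (and the same mass of ice, by conservation).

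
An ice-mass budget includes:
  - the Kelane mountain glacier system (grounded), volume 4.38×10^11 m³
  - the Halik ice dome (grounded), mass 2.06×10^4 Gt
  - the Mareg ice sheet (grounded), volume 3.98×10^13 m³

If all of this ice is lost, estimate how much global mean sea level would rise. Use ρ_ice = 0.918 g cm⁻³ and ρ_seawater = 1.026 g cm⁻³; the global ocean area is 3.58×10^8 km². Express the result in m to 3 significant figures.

Kelane: 4.38×10^11 m³ × (918/1026) = 3.919×10^11 m³ of water.
Halik: 2.06×10^4 Gt = 2.060×10^16 kg; dividing by ρ_w = 1.026 g cm⁻³ = 1026 kg m⁻³ gives 2.008×10^13 m³ of water.
Mareg: 3.98×10^13 m³ × (918/1026) = 3.561×10^13 m³ of water.
Total added water ≈ 5.608×10^13 m³ over 3.58×10^14 m² → Δh = 0.157 m.

≈ 0.157 m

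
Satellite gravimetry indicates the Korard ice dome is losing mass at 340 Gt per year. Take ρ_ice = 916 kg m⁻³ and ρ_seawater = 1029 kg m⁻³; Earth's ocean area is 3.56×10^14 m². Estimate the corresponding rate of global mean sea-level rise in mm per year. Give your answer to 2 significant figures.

≈ 0.93 mm/yr

ρ_w = 1029 kg m⁻³. Annual water volume added = 340 Gt / ρ_w = 3.400×10^14 kg / 1029 kg m⁻³ = 3.304×10^11 m³.
Δh per year = 3.304×10^11 / 3.56×10^14 = 9.28×10^-4 m = 0.93 mm.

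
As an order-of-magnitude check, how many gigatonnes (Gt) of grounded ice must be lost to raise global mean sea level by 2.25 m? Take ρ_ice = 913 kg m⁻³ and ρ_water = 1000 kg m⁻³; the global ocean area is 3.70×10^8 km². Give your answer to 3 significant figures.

Required water volume = Δh × A = 2.25 m × 3.70×10^14 m² = 8.325×10^14 m³.
ρ_w = 1000 kg m⁻³, so the mass of water = 8.325×10^14 m³ × 1000 kg m⁻³ = 8.325×10^17 kg = 8.32×10^5 Gt (and the same mass of ice, by conservation).

≈ 8.32×10^5 Gt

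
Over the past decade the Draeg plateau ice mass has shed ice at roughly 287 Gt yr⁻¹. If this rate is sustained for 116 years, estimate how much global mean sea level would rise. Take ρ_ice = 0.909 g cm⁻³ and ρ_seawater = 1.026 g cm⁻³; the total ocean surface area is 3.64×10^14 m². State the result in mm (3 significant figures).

≈ 89.1 mm

Total mass lost = 287 Gt/yr × 116 yr = 3.329×10^4 Gt = 3.329×10^16 kg.
ρ_w = 1.026 g cm⁻³ = 1026 kg m⁻³, so water volume = 3.329×10^16 / 1026 = 3.245×10^13 m³.
Δh = 3.245×10^13 / 3.64×10^14 = 0.0891 m = 89.1 mm.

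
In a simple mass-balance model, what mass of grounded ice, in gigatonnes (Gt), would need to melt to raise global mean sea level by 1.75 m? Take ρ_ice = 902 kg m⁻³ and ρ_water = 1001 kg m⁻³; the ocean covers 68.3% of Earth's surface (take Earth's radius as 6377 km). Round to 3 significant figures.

Required water volume = Δh × A = 1.75 m × 3.49×10^14 m² = 6.108×10^14 m³.
ρ_w = 1001 kg m⁻³, so the mass of water = 6.108×10^14 m³ × 1001 kg m⁻³ = 6.114×10^17 kg = 6.11×10^5 Gt (and the same mass of ice, by conservation).

≈ 6.11×10^5 Gt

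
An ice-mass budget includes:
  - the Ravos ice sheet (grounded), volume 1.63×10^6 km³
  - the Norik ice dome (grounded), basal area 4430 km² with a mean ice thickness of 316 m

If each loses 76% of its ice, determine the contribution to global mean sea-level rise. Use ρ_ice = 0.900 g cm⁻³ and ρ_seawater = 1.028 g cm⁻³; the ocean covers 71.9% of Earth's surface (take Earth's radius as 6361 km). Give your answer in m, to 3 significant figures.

Ravos: 0.76 × 1.63×10^6 km³ × (900/1028) = 1.085×10^6 km³ of water.
Norik: ice volume = 4430 km² × 316 m = 1400 km³; 0.76 × 1400 × (900/1028) = 931.4 km³ of water.
Total added water ≈ 1.085×10^15 m³ over 3.66×10^14 m² → Δh = 2.97 m.

≈ 2.97 m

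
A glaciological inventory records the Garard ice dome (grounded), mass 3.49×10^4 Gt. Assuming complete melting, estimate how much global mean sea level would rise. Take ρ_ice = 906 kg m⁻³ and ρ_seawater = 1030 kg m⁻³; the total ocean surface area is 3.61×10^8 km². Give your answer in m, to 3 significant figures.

≈ 0.0939 m

Garard: 3.49×10^4 Gt = 3.490×10^16 kg; dividing by ρ_w = 1030 kg m⁻³ gives 3.388×10^13 m³ of water.
Spread over 3.61×10^14 m² of ocean, Δh = 3.388×10^13 / 3.61×10^14 = 0.0939 m.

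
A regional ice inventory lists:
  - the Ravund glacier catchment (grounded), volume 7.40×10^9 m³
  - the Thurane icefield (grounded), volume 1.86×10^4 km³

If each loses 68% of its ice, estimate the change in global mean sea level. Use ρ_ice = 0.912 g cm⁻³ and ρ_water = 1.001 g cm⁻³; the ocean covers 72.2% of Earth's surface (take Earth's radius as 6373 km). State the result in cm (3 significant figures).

Ravund: 0.68 × 7.40×10^9 m³ × (912/1001) = 4.585×10^9 m³ of water.
Thurane: 0.68 × 1.86×10^4 km³ × (912/1001) = 1.152×10^4 km³ of water.
Total added water ≈ 1.153×10^13 m³ over 3.68×10^14 m² → Δh = 0.0313 m = 3.13 cm.

≈ 3.13 cm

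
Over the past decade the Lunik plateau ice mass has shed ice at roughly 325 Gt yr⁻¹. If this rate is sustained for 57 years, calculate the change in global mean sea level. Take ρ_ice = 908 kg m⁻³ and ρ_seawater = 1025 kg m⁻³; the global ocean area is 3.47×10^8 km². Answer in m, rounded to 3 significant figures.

≈ 0.0521 m

Total mass lost = 325 Gt/yr × 57 yr = 1.852×10^4 Gt = 1.852×10^16 kg.
ρ_w = 1025 kg m⁻³, so water volume = 1.852×10^16 / 1025 = 1.807×10^13 m³.
Δh = 1.807×10^13 / 3.47×10^14 = 0.0521 m.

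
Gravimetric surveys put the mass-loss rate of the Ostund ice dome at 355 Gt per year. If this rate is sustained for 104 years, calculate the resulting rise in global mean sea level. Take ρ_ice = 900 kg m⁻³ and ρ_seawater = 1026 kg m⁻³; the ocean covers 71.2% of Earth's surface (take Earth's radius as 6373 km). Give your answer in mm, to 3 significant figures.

≈ 99.0 mm

Total mass lost = 355 Gt/yr × 104 yr = 3.692×10^4 Gt = 3.692×10^16 kg.
ρ_w = 1026 kg m⁻³, so water volume = 3.692×10^16 / 1026 = 3.598×10^13 m³.
Δh = 3.598×10^13 / 3.63×10^14 = 0.0990 m = 99.0 mm.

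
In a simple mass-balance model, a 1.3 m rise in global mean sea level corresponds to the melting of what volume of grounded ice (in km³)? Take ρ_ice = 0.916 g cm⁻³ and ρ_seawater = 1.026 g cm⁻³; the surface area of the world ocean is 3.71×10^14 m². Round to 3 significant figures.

≈ 5.40×10^5 km³

Required water volume = Δh × A = 1.3 m × 3.71×10^14 m² = 4.823×10^14 m³ = 4.823×10^5 km³.
Ice volume = water volume × ρ_w/ρ_ice = 4.823×10^5 × 1026/916 = 5.40×10^5 km³.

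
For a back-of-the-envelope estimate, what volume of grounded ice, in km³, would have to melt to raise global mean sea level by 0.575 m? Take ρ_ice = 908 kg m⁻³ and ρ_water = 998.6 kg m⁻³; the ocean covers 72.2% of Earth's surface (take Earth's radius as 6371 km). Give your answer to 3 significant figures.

Required water volume = Δh × A = 0.575 m × 3.68×10^14 m² = 2.118×10^14 m³ = 2.118×10^5 km³.
Ice volume = water volume × ρ_w/ρ_ice = 2.118×10^5 × 998.6/908 = 2.33×10^5 km³.

≈ 2.33×10^5 km³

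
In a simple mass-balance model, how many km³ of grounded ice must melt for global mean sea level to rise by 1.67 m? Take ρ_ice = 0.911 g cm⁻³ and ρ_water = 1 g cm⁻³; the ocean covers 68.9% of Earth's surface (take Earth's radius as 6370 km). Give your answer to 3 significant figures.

Required water volume = Δh × A = 1.67 m × 3.51×10^14 m² = 5.867×10^14 m³ = 5.867×10^5 km³.
Ice volume = water volume × ρ_w/ρ_ice = 5.867×10^5 × 1000/911 = 6.44×10^5 km³.

≈ 6.44×10^5 km³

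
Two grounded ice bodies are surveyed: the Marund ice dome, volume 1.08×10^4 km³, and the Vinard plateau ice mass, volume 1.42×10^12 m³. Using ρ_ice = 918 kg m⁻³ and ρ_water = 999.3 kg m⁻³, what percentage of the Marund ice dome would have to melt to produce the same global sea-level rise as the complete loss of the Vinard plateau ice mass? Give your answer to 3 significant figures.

≈ 13.1 %

Equal sea-level rise means equal mass of meltwater, i.e. equal mass of ice lost.
Ice mass of Vinard: 1.304×10^15 kg; ice mass of Marund: 9.914×10^15 kg.
Fraction required = 1.304×10^15 / 9.914×10^15 = 0.131 → 13.1 %.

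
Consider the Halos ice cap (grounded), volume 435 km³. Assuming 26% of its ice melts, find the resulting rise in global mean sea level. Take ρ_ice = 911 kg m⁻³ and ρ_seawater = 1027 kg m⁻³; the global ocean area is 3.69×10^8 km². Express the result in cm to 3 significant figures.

≈ 0.0272 cm

Halos: 0.26 × 435 km³ × (911/1027) = 100.3 km³ of water.
Spread over 3.69×10^14 m² of ocean, Δh = 1.003×10^11 / 3.69×10^14 = 2.72×10^-4 m = 0.0272 cm.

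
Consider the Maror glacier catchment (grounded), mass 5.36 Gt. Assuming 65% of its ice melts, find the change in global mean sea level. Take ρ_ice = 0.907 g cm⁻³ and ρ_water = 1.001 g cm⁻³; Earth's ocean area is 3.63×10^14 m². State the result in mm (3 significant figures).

Maror: 0.65 × 5.36 Gt = 3.484×10^12 kg; dividing by ρ_w = 1.001 g cm⁻³ = 1001 kg m⁻³ gives 3.481×10^9 m³ of water.
Spread over 3.63×10^14 m² of ocean, Δh = 3.481×10^9 / 3.63×10^14 = 9.59×10^-6 m = 9.59×10^-3 mm.

≈ 9.59×10^-3 mm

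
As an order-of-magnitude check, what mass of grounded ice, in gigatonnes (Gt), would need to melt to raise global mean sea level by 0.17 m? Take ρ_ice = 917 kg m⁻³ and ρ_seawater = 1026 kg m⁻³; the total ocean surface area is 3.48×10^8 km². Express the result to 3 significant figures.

Required water volume = Δh × A = 0.17 m × 3.48×10^14 m² = 5.916×10^13 m³.
ρ_w = 1026 kg m⁻³, so the mass of water = 5.916×10^13 m³ × 1026 kg m⁻³ = 6.070×10^16 kg = 6.07×10^4 Gt (and the same mass of ice, by conservation).

≈ 6.07×10^4 Gt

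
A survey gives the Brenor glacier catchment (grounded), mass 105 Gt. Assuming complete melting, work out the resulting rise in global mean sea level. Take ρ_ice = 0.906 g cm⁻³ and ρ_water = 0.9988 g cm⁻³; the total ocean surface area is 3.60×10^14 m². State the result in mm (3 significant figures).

Brenor: 105 Gt = 1.050×10^14 kg; dividing by ρ_w = 0.9988 g cm⁻³ = 998.8 kg m⁻³ gives 1.051×10^11 m³ of water.
Spread over 3.60×10^14 m² of ocean, Δh = 1.051×10^11 / 3.60×10^14 = 2.92×10^-4 m = 0.292 mm.

≈ 0.292 mm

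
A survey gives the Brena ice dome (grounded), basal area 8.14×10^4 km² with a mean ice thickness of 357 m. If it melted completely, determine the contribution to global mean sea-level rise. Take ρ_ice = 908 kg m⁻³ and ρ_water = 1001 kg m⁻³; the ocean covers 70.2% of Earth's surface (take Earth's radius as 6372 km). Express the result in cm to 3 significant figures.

Brena: ice volume = 8.14×10^4 km² × 357 m = 2.906×10^4 km³; 2.906×10^4 × (908/1001) = 2.636×10^4 km³ of water.
Spread over 3.58×10^14 m² of ocean, Δh = 2.636×10^13 / 3.58×10^14 = 0.0736 m = 7.36 cm.

≈ 7.36 cm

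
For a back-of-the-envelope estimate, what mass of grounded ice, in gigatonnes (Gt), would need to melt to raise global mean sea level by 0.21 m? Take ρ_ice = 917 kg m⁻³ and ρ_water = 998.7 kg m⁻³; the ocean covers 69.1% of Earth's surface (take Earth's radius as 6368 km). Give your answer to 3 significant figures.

Required water volume = Δh × A = 0.21 m × 3.52×10^14 m² = 7.395×10^13 m³.
ρ_w = 998.7 kg m⁻³, so the mass of water = 7.395×10^13 m³ × 998.7 kg m⁻³ = 7.385×10^16 kg = 7.38×10^4 Gt (and the same mass of ice, by conservation).

≈ 7.38×10^4 Gt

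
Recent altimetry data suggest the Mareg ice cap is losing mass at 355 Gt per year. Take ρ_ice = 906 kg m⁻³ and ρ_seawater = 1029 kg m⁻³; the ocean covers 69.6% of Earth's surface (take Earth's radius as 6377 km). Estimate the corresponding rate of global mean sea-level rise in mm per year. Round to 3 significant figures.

ρ_w = 1029 kg m⁻³. Annual water volume added = 355 Gt / ρ_w = 3.550×10^14 kg / 1029 kg m⁻³ = 3.450×10^11 m³.
Δh per year = 3.450×10^11 / 3.56×10^14 = 9.70×10^-4 m = 0.970 mm.

≈ 0.970 mm/yr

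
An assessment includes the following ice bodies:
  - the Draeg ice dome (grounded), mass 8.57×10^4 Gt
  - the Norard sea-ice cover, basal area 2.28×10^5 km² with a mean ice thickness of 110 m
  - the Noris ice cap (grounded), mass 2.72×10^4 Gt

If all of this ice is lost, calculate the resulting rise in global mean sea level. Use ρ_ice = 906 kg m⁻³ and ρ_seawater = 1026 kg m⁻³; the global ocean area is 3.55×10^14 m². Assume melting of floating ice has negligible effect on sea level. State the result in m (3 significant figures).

≈ 0.310 m

Draeg: 8.57×10^4 Gt = 8.570×10^16 kg; dividing by ρ_w = 1026 kg m⁻³ gives 8.353×10^13 m³ of water.
The Norard sea-ice cover is floating and already displaces its own weight of water, so its melt adds essentially nothing to sea level.
Noris: 2.72×10^4 Gt = 2.720×10^16 kg; dividing by ρ_w = 1026 kg m⁻³ gives 2.651×10^13 m³ of water.
Total added water ≈ 1.100×10^14 m³ over 3.55×10^14 m² → Δh = 0.310 m.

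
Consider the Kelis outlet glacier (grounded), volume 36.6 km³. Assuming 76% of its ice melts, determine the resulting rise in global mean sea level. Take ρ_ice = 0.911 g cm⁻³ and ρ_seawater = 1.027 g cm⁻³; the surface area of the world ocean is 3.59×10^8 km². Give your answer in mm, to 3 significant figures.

Kelis: 0.76 × 36.6 km³ × (911/1027) = 24.67 km³ of water.
Spread over 3.59×10^14 m² of ocean, Δh = 2.467×10^10 / 3.59×10^14 = 6.87×10^-5 m = 0.0687 mm.

≈ 0.0687 mm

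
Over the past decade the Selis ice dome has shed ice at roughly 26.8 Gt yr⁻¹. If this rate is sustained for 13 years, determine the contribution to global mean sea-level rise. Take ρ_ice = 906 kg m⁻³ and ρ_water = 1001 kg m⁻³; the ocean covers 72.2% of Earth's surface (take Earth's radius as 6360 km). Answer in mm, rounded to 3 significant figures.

≈ 0.948 mm

Total mass lost = 26.8 Gt/yr × 13 yr = 348.4 Gt = 3.484×10^14 kg.
ρ_w = 1001 kg m⁻³, so water volume = 3.484×10^14 / 1001 = 3.481×10^11 m³.
Δh = 3.481×10^11 / 3.67×10^14 = 9.48×10^-4 m = 0.948 mm.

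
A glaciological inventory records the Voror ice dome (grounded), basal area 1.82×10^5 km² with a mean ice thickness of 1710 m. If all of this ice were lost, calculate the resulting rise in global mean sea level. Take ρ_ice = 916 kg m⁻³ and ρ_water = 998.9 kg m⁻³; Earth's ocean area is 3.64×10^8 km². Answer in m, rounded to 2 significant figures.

≈ 0.78 m

Voror: ice volume = 1.82×10^5 km² × 1710 m = 3.112×10^5 km³; 3.112×10^5 × (916/998.9) = 2.854×10^5 km³ of water.
Spread over 3.64×10^14 m² of ocean, Δh = 2.854×10^14 / 3.64×10^14 = 0.784 m.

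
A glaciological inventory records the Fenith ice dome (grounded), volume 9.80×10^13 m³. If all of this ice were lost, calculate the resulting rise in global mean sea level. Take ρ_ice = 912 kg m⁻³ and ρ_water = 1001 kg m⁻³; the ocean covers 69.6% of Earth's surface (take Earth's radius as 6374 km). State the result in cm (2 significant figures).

≈ 25 cm

Fenith: 9.80×10^13 m³ × (912/1001) = 8.929×10^13 m³ of water.
Spread over 3.55×10^14 m² of ocean, Δh = 8.929×10^13 / 3.55×10^14 = 0.251 m = 25 cm.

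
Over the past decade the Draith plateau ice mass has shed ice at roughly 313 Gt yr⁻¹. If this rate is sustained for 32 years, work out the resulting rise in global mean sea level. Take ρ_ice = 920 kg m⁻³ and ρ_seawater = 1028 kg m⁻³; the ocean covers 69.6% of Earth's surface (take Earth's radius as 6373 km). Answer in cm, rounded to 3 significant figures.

Total mass lost = 313 Gt/yr × 32 yr = 1.002×10^4 Gt = 1.002×10^16 kg.
ρ_w = 1028 kg m⁻³, so water volume = 1.002×10^16 / 1028 = 9.743×10^12 m³.
Δh = 9.743×10^12 / 3.55×10^14 = 0.0274 m = 2.74 cm.

≈ 2.74 cm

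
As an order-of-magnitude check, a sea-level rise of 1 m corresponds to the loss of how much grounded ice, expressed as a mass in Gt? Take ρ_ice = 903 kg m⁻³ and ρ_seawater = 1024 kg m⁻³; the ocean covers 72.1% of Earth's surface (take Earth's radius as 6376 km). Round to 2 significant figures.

Required water volume = Δh × A = 1 m × 3.68×10^14 m² = 3.683×10^14 m³.
ρ_w = 1024 kg m⁻³, so the mass of water = 3.683×10^14 m³ × 1024 kg m⁻³ = 3.772×10^17 kg = 3.8×10^5 Gt (and the same mass of ice, by conservation).

≈ 3.8×10^5 Gt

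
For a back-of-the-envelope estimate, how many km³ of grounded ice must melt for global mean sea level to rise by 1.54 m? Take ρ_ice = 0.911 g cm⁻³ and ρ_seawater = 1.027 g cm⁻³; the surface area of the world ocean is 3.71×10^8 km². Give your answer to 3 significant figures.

≈ 6.44×10^5 km³

Required water volume = Δh × A = 1.54 m × 3.71×10^14 m² = 5.713×10^14 m³ = 5.713×10^5 km³.
Ice volume = water volume × ρ_w/ρ_ice = 5.713×10^5 × 1027/911 = 6.44×10^5 km³.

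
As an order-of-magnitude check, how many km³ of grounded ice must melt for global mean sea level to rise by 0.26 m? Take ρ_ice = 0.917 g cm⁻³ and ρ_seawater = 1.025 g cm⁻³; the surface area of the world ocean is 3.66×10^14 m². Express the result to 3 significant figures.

Required water volume = Δh × A = 0.26 m × 3.66×10^14 m² = 9.516×10^13 m³ = 9.516×10^4 km³.
Ice volume = water volume × ρ_w/ρ_ice = 9.516×10^4 × 1025/917 = 1.06×10^5 km³.

≈ 1.06×10^5 km³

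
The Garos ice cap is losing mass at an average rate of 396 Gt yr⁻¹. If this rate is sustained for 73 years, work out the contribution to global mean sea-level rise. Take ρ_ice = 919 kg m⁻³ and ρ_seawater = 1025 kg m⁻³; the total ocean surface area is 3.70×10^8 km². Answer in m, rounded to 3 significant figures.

≈ 0.0762 m

Total mass lost = 396 Gt/yr × 73 yr = 2.891×10^4 Gt = 2.891×10^16 kg.
ρ_w = 1025 kg m⁻³, so water volume = 2.891×10^16 / 1025 = 2.820×10^13 m³.
Δh = 2.820×10^13 / 3.70×10^14 = 0.0762 m.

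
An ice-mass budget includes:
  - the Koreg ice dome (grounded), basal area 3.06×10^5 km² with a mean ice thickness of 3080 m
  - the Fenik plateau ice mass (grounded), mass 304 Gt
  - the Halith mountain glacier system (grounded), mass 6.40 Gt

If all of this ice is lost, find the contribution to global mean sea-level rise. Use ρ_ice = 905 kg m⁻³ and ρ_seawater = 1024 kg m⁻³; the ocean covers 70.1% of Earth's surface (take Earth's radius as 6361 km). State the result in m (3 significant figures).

Koreg: ice volume = 3.06×10^5 km² × 3080 m = 9.425×10^5 km³; 9.425×10^5 × (905/1024) = 8.330×10^5 km³ of water.
Fenik: 304 Gt = 3.040×10^14 kg; dividing by ρ_w = 1024 kg m⁻³ gives 2.969×10^11 m³ of water.
Halith: 6.40 Gt = 6.400×10^12 kg; dividing by ρ_w = 1024 kg m⁻³ gives 6.250×10^9 m³ of water.
Total added water ≈ 8.333×10^14 m³ over 3.56×10^14 m² → Δh = 2.34 m.

≈ 2.34 m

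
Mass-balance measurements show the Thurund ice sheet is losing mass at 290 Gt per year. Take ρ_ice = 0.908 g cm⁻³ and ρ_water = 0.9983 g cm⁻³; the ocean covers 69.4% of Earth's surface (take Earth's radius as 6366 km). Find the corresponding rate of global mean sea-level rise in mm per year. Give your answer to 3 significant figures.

ρ_w = 0.9983 g cm⁻³ = 998.3 kg m⁻³. Annual water volume added = 290 Gt / ρ_w = 2.900×10^14 kg / 998.3 kg m⁻³ = 2.905×10^11 m³.
Δh per year = 2.905×10^11 / 3.53×10^14 = 8.22×10^-4 m = 0.822 mm.

≈ 0.822 mm/yr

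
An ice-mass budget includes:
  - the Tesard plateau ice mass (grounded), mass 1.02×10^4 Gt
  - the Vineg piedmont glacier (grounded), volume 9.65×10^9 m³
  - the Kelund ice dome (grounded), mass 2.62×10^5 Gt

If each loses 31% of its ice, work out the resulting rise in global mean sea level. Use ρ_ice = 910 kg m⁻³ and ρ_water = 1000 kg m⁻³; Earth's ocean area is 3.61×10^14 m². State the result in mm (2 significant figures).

≈ 230 mm

Tesard: 0.31 × 1.02×10^4 Gt = 3.162×10^15 kg; dividing by ρ_w = 1000 kg m⁻³ gives 3.162×10^12 m³ of water.
Vineg: 0.31 × 9.65×10^9 m³ × (910/1000) = 2.722×10^9 m³ of water.
Kelund: 0.31 × 2.62×10^5 Gt = 8.122×10^16 kg; dividing by ρ_w = 1000 kg m⁻³ gives 8.122×10^13 m³ of water.
Total added water ≈ 8.438×10^13 m³ over 3.61×10^14 m² → Δh = 0.234 m = 230 mm.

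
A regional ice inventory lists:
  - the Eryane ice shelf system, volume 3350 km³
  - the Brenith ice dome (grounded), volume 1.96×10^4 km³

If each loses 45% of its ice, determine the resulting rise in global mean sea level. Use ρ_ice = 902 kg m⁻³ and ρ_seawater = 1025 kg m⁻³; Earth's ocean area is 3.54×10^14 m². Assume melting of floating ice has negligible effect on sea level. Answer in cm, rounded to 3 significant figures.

The Eryane ice shelf system is floating and already displaces its own weight of water, so its melt adds essentially nothing to sea level.
Brenith: 0.45 × 1.96×10^4 km³ × (902/1025) = 7762 km³ of water.
Total added water ≈ 7.762×10^12 m³ over 3.54×10^14 m² → Δh = 0.0219 m = 2.19 cm.

≈ 2.19 cm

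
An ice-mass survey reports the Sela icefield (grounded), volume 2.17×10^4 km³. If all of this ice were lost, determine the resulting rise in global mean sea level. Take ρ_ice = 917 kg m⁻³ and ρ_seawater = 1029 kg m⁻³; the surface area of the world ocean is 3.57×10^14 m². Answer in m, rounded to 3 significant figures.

≈ 0.0542 m

Sela: 2.17×10^4 km³ × (917/1029) = 1.934×10^4 km³ of water.
Spread over 3.57×10^14 m² of ocean, Δh = 1.934×10^13 / 3.57×10^14 = 0.0542 m.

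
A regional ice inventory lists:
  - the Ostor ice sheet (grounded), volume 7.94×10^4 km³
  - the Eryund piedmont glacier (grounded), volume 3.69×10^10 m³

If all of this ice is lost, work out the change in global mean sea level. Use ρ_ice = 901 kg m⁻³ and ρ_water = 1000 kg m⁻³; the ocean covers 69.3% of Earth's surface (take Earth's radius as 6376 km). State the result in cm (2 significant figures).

≈ 20 cm

Ostor: 7.94×10^4 km³ × (901/1000) = 7.154×10^4 km³ of water.
Eryund: 3.69×10^10 m³ × (901/1000) = 3.325×10^10 m³ of water.
Total added water ≈ 7.157×10^13 m³ over 3.54×10^14 m² → Δh = 0.202 m = 20 cm.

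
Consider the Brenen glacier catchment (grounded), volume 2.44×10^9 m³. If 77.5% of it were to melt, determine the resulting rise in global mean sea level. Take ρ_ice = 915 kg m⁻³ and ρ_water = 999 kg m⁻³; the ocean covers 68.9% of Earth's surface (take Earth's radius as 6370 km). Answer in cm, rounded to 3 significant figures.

Brenen: 0.775 × 2.44×10^9 m³ × (915/999) = 1.732×10^9 m³ of water.
Spread over 3.51×10^14 m² of ocean, Δh = 1.732×10^9 / 3.51×10^14 = 4.93×10^-6 m = 4.93×10^-4 cm.

≈ 4.93×10^-4 cm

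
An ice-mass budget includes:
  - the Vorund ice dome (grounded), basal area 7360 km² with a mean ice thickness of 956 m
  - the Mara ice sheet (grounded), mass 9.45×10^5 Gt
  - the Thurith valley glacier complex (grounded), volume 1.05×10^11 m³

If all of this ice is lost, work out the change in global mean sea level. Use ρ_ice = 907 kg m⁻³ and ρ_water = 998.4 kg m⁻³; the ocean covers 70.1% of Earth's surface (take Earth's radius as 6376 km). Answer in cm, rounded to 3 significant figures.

Vorund: ice volume = 7360 km² × 956 m = 7036 km³; 7036 × (907/998.4) = 6392 km³ of water.
Mara: 9.45×10^5 Gt = 9.450×10^17 kg; dividing by ρ_w = 998.4 kg m⁻³ gives 9.465×10^14 m³ of water.
Thurith: 1.05×10^11 m³ × (907/998.4) = 9.539×10^10 m³ of water.
Total added water ≈ 9.530×10^14 m³ over 3.58×10^14 m² → Δh = 2.66 m = 266 cm.

≈ 266 cm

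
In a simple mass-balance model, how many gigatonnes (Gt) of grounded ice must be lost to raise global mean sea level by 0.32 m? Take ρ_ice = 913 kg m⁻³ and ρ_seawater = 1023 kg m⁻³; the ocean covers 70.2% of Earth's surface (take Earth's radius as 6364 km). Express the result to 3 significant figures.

≈ 1.17×10^5 Gt

Required water volume = Δh × A = 0.32 m × 3.57×10^14 m² = 1.143×10^14 m³.
ρ_w = 1023 kg m⁻³, so the mass of water = 1.143×10^14 m³ × 1023 kg m⁻³ = 1.170×10^17 kg = 1.17×10^5 Gt (and the same mass of ice, by conservation).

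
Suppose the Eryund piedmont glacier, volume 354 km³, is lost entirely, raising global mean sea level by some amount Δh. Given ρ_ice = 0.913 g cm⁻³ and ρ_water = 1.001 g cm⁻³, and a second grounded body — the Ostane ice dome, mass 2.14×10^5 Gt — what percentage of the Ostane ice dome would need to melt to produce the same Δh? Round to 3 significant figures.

≈ 0.151 %

Equal sea-level rise means equal mass of meltwater, i.e. equal mass of ice lost.
Ice mass of Eryund: 3.232×10^14 kg; ice mass of Ostane: 2.140×10^17 kg.
Fraction required = 3.232×10^14 / 2.140×10^17 = 1.51×10^-3 → 0.151 %.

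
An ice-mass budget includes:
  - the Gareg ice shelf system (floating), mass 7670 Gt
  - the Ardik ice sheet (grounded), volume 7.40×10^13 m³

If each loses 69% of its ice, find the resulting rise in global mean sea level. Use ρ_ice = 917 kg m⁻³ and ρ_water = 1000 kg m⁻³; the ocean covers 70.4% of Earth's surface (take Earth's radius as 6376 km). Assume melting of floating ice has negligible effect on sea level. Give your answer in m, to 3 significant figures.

The Gareg ice shelf system is floating and already displaces its own weight of water, so its melt adds essentially nothing to sea level.
Ardik: 0.69 × 7.40×10^13 m³ × (917/1000) = 4.682×10^13 m³ of water.
Total added water ≈ 4.682×10^13 m³ over 3.60×10^14 m² → Δh = 0.130 m.

≈ 0.130 m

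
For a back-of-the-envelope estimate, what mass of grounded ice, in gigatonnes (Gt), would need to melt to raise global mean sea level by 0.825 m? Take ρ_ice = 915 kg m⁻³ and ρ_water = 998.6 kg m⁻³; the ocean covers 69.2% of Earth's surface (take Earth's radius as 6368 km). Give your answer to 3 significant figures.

≈ 2.91×10^5 Gt

Required water volume = Δh × A = 0.825 m × 3.53×10^14 m² = 2.909×10^14 m³.
ρ_w = 998.6 kg m⁻³, so the mass of water = 2.909×10^14 m³ × 998.6 kg m⁻³ = 2.905×10^17 kg = 2.91×10^5 Gt (and the same mass of ice, by conservation).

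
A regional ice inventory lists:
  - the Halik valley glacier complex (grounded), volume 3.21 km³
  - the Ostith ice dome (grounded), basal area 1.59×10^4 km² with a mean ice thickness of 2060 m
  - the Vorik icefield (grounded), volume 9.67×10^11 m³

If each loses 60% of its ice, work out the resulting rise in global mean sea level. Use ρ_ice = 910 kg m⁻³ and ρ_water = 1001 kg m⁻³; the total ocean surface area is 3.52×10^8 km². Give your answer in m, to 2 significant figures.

Halik: 0.6 × 3.21 km³ × (910/1001) = 1.751 km³ of water.
Ostith: ice volume = 1.59×10^4 km² × 2060 m = 3.275×10^4 km³; 0.6 × 3.275×10^4 × (910/1001) = 1.787×10^4 km³ of water.
Vorik: 0.6 × 9.67×10^11 m³ × (910/1001) = 5.275×10^11 m³ of water.
Total added water ≈ 1.840×10^13 m³ over 3.52×10^14 m² → Δh = 0.0523 m.

≈ 0.052 m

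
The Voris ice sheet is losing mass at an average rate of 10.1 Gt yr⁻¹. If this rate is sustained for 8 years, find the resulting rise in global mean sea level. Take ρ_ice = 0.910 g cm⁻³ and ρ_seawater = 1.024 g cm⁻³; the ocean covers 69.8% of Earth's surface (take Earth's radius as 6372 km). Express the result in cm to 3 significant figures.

Total mass lost = 10.1 Gt/yr × 8 yr = 80.80 Gt = 8.080×10^13 kg.
ρ_w = 1.024 g cm⁻³ = 1024 kg m⁻³, so water volume = 8.080×10^13 / 1024 = 7.891×10^10 m³.
Δh = 7.891×10^10 / 3.56×10^14 = 2.22×10^-4 m = 0.0222 cm.

≈ 0.0222 cm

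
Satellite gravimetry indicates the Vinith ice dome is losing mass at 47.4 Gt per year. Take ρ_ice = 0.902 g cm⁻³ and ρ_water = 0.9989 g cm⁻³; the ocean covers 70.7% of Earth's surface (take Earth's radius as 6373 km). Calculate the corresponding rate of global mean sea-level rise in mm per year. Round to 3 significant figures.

≈ 0.132 mm/yr

ρ_w = 0.9989 g cm⁻³ = 998.9 kg m⁻³. Annual water volume added = 47.4 Gt / ρ_w = 4.740×10^13 kg / 998.9 kg m⁻³ = 4.745×10^10 m³.
Δh per year = 4.745×10^10 / 3.61×10^14 = 1.32×10^-4 m = 0.132 mm.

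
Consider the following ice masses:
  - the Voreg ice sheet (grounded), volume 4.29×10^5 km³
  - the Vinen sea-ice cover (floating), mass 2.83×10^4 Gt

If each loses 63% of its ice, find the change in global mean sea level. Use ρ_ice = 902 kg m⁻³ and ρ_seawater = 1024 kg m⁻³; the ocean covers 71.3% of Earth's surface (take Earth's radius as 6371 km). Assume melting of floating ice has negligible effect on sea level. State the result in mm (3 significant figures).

Voreg: 0.63 × 4.29×10^5 km³ × (902/1024) = 2.381×10^5 km³ of water.
The Vinen sea-ice cover is floating and already displaces its own weight of water, so its melt adds essentially nothing to sea level.
Total added water ≈ 2.381×10^14 m³ over 3.64×10^14 m² → Δh = 0.655 m = 655 mm.

≈ 655 mm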